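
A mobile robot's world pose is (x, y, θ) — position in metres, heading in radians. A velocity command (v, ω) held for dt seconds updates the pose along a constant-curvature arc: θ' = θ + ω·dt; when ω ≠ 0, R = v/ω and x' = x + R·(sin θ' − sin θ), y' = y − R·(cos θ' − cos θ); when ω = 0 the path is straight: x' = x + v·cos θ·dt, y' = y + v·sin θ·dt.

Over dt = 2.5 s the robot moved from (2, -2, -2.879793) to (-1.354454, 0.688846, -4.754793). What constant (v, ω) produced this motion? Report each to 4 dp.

Δθ = -4.754793 − -2.879793 = -1.875000
ω = Δθ/dt = -1.875000/2.5 = -0.7500
R = Δx/(sin θ' − sin θ) = -2.6667
v = R·ω = -2.6667·-0.7500 = 2.0000

v = 2.0000, ω = -0.7500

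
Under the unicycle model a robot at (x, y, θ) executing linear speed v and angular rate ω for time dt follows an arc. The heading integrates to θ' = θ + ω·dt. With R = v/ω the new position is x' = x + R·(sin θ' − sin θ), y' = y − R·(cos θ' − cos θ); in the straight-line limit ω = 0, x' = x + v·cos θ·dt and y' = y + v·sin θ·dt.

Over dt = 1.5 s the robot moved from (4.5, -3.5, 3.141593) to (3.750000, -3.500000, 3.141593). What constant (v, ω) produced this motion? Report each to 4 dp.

Δθ = 3.141593 − 3.141593 = 0.000000
ω = Δθ/dt = 0.000000/1.5 = 0.0000
ω = 0 → v = (Δx·cos θ + Δy·sin θ)/dt = 0.5000

v = 0.5000, ω = 0.0000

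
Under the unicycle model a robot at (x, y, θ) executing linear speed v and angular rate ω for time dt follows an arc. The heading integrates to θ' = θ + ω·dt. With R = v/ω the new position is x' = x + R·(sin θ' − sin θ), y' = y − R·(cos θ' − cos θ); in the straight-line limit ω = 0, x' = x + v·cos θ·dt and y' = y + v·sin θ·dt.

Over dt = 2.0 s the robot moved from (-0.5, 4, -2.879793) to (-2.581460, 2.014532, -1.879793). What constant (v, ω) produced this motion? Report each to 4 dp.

v = 1.5000, ω = 0.5000

Δθ = -1.879793 − -2.879793 = 1.000000
ω = Δθ/dt = 1.000000/2.0 = 0.5000
R = Δx/(sin θ' − sin θ) = 3.0000
v = R·ω = 3.0000·0.5000 = 1.5000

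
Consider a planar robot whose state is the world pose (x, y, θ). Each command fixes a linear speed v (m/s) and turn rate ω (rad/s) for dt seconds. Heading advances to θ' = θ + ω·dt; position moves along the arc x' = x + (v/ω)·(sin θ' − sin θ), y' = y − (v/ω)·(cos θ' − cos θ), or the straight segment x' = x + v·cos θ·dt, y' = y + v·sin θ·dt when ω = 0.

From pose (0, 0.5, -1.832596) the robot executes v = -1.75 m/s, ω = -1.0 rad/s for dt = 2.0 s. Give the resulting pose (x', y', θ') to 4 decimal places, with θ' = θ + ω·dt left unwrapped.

(2.8057, 1.3956, -3.8326)

θ' = -1.8326 + -1.0·2.0 = -3.8326
R = v/ω = -1.75/-1.0 = 1.7500
x' = 0 + 1.7500·(sin -3.8326 − sin -1.8326) = 2.8057
y' = 0.5 − 1.7500·(cos -3.8326 − cos -1.8326) = 1.3956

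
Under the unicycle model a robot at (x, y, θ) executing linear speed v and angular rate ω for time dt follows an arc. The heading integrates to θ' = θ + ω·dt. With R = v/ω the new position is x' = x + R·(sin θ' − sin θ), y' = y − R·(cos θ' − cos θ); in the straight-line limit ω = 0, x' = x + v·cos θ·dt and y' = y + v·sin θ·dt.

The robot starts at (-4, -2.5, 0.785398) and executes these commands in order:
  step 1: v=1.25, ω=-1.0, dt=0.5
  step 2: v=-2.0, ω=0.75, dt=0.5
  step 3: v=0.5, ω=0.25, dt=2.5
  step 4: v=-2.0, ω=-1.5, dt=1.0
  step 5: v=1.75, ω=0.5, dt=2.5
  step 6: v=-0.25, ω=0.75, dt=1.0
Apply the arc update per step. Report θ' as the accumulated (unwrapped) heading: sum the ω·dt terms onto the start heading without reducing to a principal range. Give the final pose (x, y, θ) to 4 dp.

step 1: θ'=0.2854 (R=-1.2500) → pose (-3.4680, -2.1844, 0.2854)
step 2: θ'=0.6604 (R=-2.6667) → pose (-4.3531, -2.6373, 0.6604)
step 3: θ'=1.2854 (R=2.0000) → pose (-3.6608, -1.6208, 1.2854)
step 4: θ'=-0.2146 (R=1.3333) → pose (-5.2242, -2.5482, -0.2146)
step 5: θ'=1.0354 (R=3.5000) → pose (-1.4686, -0.9141, 1.0354)
step 6: θ'=1.7854 (R=-0.3333) → pose (-1.5076, -1.1552, 1.7854)

(-1.5076, -1.1552, 1.7854)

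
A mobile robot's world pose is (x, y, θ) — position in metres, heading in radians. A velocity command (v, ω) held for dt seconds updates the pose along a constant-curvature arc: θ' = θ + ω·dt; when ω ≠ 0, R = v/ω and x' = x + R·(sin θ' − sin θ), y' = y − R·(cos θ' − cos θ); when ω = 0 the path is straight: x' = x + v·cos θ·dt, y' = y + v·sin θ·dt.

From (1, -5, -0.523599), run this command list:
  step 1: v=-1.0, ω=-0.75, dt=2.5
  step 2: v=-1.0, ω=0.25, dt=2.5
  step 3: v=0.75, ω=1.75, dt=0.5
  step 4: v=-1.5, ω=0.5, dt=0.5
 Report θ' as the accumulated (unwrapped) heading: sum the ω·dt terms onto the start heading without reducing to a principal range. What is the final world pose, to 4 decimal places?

(1.5260, -0.5538, -0.6486)

step 1: θ'=-2.3986 (R=1.3333) → pose (0.7647, -2.8634, -2.3986)
step 2: θ'=-1.7736 (R=-4.0000) → pose (1.9767, -0.7232, -1.7736)
step 3: θ'=-0.8986 (R=0.4286) → pose (2.0612, -1.0764, -0.8986)
step 4: θ'=-0.6486 (R=-3.0000) → pose (1.5260, -0.5538, -0.6486)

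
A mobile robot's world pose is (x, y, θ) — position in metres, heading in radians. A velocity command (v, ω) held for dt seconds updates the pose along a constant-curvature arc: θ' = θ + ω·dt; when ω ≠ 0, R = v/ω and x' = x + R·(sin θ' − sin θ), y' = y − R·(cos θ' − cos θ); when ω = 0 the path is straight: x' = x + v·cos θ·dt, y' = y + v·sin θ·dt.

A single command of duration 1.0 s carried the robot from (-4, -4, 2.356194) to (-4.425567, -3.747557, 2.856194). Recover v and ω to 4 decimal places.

v = 0.5000, ω = 0.5000

Δθ = 2.856194 − 2.356194 = 0.500000
ω = Δθ/dt = 0.500000/1.0 = 0.5000
R = Δx/(sin θ' − sin θ) = 1.0000
v = R·ω = 1.0000·0.5000 = 0.5000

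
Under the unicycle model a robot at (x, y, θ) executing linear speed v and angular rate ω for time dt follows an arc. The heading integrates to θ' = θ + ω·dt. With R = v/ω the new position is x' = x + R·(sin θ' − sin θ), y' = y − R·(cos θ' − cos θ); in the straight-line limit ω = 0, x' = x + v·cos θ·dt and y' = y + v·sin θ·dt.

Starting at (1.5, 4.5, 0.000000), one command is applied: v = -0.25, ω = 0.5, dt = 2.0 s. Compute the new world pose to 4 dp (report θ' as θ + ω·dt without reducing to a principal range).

θ' = 0.0000 + 0.5·2.0 = 1.0000
R = v/ω = -0.25/0.5 = -0.5000
x' = 1.5 + -0.5000·(sin 1.0000 − sin 0.0000) = 1.0793
y' = 4.5 − -0.5000·(cos 1.0000 − cos 0.0000) = 4.2702

(1.0793, 4.2702, 1.0000)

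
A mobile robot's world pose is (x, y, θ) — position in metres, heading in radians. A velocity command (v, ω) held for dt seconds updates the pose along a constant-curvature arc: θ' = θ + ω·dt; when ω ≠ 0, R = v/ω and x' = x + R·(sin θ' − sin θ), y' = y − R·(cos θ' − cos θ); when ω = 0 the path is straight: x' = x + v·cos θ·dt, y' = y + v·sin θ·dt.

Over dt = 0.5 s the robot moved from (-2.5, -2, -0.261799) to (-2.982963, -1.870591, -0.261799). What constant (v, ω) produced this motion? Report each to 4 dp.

v = -1.0000, ω = 0.0000

Δθ = -0.261799 − -0.261799 = 0.000000
ω = Δθ/dt = 0.000000/0.5 = 0.0000
ω = 0 → v = (Δx·cos θ + Δy·sin θ)/dt = -1.0000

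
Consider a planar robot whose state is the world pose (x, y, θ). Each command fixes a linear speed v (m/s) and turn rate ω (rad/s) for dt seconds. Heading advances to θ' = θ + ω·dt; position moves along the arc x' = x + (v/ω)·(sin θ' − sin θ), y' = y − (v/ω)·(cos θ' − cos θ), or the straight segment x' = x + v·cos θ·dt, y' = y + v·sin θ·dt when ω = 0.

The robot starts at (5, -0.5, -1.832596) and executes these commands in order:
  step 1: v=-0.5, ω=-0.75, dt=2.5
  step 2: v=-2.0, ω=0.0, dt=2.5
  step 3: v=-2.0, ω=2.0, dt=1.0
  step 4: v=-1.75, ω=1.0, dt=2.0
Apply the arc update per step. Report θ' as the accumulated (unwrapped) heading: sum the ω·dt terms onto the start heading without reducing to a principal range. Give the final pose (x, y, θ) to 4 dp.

(9.5105, -0.1691, 0.2924)

step 1: θ'=-3.7076 (R=0.6667) → pose (6.0015, -0.1098, -3.7076)
step 2: θ'=-3.7076 (straight) → pose (10.2217, -2.7912, -3.7076)
step 3: θ'=-1.7076 (R=-1.0000) → pose (11.7486, -2.0835, -1.7076)
step 4: θ'=0.2924 (R=-1.7500) → pose (9.5105, -0.1691, 0.2924)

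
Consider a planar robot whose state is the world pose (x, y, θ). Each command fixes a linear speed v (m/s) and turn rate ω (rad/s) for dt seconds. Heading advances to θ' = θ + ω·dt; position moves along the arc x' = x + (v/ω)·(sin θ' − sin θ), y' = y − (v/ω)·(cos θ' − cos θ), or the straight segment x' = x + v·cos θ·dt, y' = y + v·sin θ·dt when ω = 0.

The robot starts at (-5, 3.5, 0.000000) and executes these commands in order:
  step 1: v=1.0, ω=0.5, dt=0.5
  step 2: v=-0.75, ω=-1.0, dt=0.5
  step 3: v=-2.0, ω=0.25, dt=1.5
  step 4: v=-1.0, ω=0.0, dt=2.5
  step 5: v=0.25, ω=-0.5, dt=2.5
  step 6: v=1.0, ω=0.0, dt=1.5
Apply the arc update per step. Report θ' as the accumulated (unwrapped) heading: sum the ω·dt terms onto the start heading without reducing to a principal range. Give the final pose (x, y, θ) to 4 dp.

(-9.1732, 1.8029, -1.1250)

step 1: θ'=0.2500 (R=2.0000) → pose (-4.5052, 3.5622, 0.2500)
step 2: θ'=-0.2500 (R=0.7500) → pose (-4.8763, 3.5622, -0.2500)
step 3: θ'=0.1250 (R=-8.0000) → pose (-7.8529, 3.7485, 0.1250)
step 4: θ'=0.1250 (straight) → pose (-10.3334, 3.4368, 0.1250)
step 5: θ'=-1.1250 (R=-0.5000) → pose (-9.8200, 3.1563, -1.1250)
step 6: θ'=-1.1250 (straight) → pose (-9.1732, 1.8029, -1.1250)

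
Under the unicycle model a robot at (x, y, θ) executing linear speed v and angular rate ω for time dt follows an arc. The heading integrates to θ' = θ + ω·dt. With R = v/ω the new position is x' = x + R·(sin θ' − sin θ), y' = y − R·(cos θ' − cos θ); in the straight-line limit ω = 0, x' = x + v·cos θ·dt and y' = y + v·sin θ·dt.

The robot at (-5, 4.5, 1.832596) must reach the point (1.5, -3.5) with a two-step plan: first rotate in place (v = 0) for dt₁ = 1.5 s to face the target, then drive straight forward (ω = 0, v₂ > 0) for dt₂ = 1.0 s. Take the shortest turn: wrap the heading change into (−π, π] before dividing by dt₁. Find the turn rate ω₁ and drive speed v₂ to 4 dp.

ω₁ = -1.8141, v₂ = 10.3078

heading to target = atan2(-3.5−4.5, 1.5−-5) = -0.8885
Δθ = wrap(-0.8885 − 1.8326) = -2.7211; ω₁ = Δθ/dt₁ = -1.8141
distance = √((1.5−-5)² + (-3.5−4.5)²) = 10.3078; v₂ = distance/dt₂ = 10.3078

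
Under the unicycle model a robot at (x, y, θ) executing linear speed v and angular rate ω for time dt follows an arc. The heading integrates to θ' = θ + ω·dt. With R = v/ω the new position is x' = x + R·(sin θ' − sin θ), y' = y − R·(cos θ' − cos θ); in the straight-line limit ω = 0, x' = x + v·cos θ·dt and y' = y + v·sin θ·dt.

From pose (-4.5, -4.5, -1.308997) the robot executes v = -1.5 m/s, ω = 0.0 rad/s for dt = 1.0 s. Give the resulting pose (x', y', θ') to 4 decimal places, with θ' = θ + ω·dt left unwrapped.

(-4.8882, -3.0511, -1.3090)

θ' = -1.3090 + 0.0·1.0 = -1.3090
ω = 0 → straight: x' = -4.5 + -1.5·cos(-1.3090)·1.0 = -4.8882
y' = -4.5 + -1.5·sin(-1.3090)·1.0 = -3.0511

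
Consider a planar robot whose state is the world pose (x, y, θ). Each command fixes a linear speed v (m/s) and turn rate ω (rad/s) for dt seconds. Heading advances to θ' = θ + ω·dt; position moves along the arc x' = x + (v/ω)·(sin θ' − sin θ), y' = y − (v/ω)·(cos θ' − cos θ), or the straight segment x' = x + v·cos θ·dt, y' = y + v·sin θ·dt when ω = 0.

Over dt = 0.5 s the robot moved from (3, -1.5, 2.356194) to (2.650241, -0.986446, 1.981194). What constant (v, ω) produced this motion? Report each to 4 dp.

Δθ = 1.981194 − 2.356194 = -0.375000
ω = Δθ/dt = -0.375000/0.5 = -0.7500
R = −Δy/(cos θ' − cos θ) = -1.6667
v = R·ω = -1.6667·-0.7500 = 1.2500

v = 1.2500, ω = -0.7500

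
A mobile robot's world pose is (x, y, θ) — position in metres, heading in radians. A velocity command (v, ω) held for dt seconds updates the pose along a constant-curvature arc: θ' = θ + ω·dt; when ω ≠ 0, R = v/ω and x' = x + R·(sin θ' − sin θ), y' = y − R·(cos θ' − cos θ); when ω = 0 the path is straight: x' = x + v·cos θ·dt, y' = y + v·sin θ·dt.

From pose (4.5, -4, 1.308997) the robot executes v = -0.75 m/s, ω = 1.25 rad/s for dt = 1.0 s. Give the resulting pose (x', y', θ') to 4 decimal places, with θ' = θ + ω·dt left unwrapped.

(4.7494, -4.6563, 2.5590)

θ' = 1.3090 + 1.25·1.0 = 2.5590
R = v/ω = -0.75/1.25 = -0.6000
x' = 4.5 + -0.6000·(sin 2.5590 − sin 1.3090) = 4.7494
y' = -4 − -0.6000·(cos 2.5590 − cos 1.3090) = -4.6563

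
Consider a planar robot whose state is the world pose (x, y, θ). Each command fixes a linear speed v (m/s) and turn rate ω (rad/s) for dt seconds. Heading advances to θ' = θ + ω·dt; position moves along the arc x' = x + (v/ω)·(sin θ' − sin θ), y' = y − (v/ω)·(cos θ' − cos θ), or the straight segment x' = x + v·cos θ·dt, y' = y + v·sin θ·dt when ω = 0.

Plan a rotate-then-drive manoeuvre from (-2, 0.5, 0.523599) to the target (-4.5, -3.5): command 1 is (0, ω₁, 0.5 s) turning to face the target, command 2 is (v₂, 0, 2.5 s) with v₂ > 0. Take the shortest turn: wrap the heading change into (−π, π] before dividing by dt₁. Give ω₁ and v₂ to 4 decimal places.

heading to target = atan2(-3.5−0.5, -4.5−-2) = -2.1294
Δθ = wrap(-2.1294 − 0.5236) = -2.6530; ω₁ = Δθ/dt₁ = -5.3060
distance = √((-4.5−-2)² + (-3.5−0.5)²) = 4.7170; v₂ = distance/dt₂ = 1.8868

ω₁ = -5.3060, v₂ = 1.8868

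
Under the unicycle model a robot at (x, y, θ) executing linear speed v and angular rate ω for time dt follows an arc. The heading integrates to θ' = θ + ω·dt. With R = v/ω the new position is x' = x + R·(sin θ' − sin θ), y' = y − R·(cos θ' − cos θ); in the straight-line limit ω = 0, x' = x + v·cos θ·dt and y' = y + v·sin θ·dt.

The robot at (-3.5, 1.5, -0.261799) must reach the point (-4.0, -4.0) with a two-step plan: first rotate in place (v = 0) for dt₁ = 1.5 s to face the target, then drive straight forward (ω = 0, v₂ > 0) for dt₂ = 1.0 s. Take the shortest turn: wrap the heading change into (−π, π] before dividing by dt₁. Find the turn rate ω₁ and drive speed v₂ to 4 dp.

heading to target = atan2(-4−1.5, -4−-3.5) = -1.6615
Δθ = wrap(-1.6615 − -0.2618) = -1.3997; ω₁ = Δθ/dt₁ = -0.9331
distance = √((-4−-3.5)² + (-4−1.5)²) = 5.5227; v₂ = distance/dt₂ = 5.5227

ω₁ = -0.9331, v₂ = 5.5227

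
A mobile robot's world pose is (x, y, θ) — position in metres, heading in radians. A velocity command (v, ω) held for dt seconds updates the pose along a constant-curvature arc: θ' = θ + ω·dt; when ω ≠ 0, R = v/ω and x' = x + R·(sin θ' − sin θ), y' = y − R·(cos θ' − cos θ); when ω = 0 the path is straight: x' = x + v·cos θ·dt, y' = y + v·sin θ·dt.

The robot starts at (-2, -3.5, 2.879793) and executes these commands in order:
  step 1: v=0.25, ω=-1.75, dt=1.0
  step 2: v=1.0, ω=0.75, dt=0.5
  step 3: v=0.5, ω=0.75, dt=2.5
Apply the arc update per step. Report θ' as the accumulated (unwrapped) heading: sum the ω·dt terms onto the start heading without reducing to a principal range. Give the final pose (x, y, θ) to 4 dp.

(-2.7901, -2.1280, 3.3798)

step 1: θ'=1.1298 (R=-0.1429) → pose (-2.0922, -3.3010, 1.1298)
step 2: θ'=1.5048 (R=1.3333) → pose (-1.9675, -2.8198, 1.5048)
step 3: θ'=3.3798 (R=0.6667) → pose (-2.7901, -2.1280, 3.3798)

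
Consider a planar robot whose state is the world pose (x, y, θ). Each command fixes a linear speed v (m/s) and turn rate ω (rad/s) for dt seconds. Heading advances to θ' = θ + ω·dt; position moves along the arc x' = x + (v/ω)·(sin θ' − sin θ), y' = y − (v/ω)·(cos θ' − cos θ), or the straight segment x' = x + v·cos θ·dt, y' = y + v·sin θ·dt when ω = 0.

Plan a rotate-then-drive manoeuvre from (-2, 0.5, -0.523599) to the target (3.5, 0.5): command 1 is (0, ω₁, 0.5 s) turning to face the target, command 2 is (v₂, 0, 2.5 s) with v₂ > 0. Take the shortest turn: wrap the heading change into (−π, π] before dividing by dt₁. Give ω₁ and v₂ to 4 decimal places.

heading to target = atan2(0.5−0.5, 3.5−-2) = 0.0000
Δθ = wrap(0.0000 − -0.5236) = 0.5236; ω₁ = Δθ/dt₁ = 1.0472
distance = √((3.5−-2)² + (0.5−0.5)²) = 5.5000; v₂ = distance/dt₂ = 2.2000

ω₁ = 1.0472, v₂ = 2.2000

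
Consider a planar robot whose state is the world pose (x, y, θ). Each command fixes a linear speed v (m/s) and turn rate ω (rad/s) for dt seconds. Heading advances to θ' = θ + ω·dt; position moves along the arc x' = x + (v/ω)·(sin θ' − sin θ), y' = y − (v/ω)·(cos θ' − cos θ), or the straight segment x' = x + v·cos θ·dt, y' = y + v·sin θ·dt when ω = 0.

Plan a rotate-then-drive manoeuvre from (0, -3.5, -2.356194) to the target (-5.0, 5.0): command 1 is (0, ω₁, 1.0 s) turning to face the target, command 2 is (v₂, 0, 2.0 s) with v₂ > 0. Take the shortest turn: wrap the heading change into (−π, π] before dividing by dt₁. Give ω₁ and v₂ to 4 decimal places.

ω₁ = -1.8245, v₂ = 4.9308

heading to target = atan2(5−-3.5, -5−0) = 2.1025
Δθ = wrap(2.1025 − -2.3562) = -1.8245; ω₁ = Δθ/dt₁ = -1.8245
distance = √((-5−0)² + (5−-3.5)²) = 9.8615; v₂ = distance/dt₂ = 4.9308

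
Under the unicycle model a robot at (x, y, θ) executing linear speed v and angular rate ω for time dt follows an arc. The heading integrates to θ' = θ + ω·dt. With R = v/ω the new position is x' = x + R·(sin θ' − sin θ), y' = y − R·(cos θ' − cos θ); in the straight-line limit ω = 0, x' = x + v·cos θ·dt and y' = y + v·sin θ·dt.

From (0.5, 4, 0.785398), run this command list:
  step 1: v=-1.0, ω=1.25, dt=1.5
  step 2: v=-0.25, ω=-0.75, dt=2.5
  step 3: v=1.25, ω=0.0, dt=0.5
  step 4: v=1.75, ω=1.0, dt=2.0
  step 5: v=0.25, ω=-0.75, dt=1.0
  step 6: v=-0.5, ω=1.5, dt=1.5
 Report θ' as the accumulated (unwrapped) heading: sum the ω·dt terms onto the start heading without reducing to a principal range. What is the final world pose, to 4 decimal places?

step 1: θ'=2.6604 (R=-0.8000) → pose (0.6954, 2.7252, 2.6604)
step 2: θ'=0.7854 (R=0.3333) → pose (0.7768, 2.1940, 0.7854)
step 3: θ'=0.7854 (straight) → pose (1.2188, 2.6359, 0.7854)
step 4: θ'=2.7854 (R=1.7500) → pose (0.5916, 5.5135, 2.7854)
step 5: θ'=2.0354 (R=-0.3333) → pose (0.4098, 5.6766, 2.0354)
step 6: θ'=4.2854 (R=-0.3333) → pose (1.0112, 5.6879, 4.2854)

(1.0112, 5.6879, 4.2854)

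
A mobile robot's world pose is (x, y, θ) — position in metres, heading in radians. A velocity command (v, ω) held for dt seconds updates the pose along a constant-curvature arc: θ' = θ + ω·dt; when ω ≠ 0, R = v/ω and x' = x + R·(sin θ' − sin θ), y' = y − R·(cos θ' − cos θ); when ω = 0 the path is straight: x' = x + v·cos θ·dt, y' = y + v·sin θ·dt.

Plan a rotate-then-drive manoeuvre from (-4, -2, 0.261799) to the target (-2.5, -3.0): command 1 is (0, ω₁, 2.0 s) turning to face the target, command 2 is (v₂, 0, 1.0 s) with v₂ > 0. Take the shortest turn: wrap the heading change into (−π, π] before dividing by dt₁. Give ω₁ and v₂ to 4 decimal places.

heading to target = atan2(-3−-2, -2.5−-4) = -0.5880
Δθ = wrap(-0.5880 − 0.2618) = -0.8498; ω₁ = Δθ/dt₁ = -0.4249
distance = √((-2.5−-4)² + (-3−-2)²) = 1.8028; v₂ = distance/dt₂ = 1.8028

ω₁ = -0.4249, v₂ = 1.8028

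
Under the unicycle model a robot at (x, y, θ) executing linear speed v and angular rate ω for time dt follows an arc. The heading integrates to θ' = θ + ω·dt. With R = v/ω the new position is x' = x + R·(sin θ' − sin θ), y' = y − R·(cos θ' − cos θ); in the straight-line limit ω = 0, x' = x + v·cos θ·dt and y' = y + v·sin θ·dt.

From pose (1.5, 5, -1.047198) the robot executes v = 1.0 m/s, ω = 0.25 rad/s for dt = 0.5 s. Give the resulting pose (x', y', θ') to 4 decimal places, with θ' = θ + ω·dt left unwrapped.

(1.7764, 4.5837, -0.9222)

θ' = -1.0472 + 0.25·0.5 = -0.9222
R = v/ω = 1.0/0.25 = 4.0000
x' = 1.5 + 4.0000·(sin -0.9222 − sin -1.0472) = 1.7764
y' = 5 − 4.0000·(cos -0.9222 − cos -1.0472) = 4.5837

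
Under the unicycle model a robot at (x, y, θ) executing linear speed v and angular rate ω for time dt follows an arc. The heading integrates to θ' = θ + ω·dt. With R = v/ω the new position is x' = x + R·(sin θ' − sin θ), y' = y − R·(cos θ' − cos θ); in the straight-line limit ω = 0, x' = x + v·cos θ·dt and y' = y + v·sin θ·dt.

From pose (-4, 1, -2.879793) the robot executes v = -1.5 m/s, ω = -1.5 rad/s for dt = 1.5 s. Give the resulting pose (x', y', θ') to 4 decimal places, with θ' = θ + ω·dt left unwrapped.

θ' = -2.8798 + -1.5·1.5 = -5.1298
R = v/ω = -1.5/-1.5 = 1.0000
x' = -4 + 1.0000·(sin -5.1298 − sin -2.8798) = -2.8270
y' = 1 − 1.0000·(cos -5.1298 − cos -2.8798) = -0.3713

(-2.8270, -0.3713, -5.1298)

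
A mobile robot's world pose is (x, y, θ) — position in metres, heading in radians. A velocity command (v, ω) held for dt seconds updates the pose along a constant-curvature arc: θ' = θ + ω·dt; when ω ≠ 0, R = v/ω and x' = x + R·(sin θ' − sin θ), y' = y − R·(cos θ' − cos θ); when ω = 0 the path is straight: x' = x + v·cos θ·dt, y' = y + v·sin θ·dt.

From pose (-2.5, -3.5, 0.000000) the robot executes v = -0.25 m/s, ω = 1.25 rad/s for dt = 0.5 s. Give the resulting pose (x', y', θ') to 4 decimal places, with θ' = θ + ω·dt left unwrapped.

θ' = 0.0000 + 1.25·0.5 = 0.6250
R = v/ω = -0.25/1.25 = -0.2000
x' = -2.5 + -0.2000·(sin 0.6250 − sin 0.0000) = -2.6170
y' = -3.5 − -0.2000·(cos 0.6250 − cos 0.0000) = -3.5378

(-2.6170, -3.5378, 0.6250)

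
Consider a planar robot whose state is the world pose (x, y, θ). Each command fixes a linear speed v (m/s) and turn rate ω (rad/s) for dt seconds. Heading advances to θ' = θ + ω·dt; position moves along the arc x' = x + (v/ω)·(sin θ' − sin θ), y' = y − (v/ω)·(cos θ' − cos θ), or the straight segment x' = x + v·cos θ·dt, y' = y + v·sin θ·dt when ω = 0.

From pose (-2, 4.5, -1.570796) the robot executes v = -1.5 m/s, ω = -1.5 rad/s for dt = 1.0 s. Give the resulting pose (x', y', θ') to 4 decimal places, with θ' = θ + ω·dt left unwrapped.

(-1.0707, 5.4975, -3.0708)

θ' = -1.5708 + -1.5·1.0 = -3.0708
R = v/ω = -1.5/-1.5 = 1.0000
x' = -2 + 1.0000·(sin -3.0708 − sin -1.5708) = -1.0707
y' = 4.5 − 1.0000·(cos -3.0708 − cos -1.5708) = 5.4975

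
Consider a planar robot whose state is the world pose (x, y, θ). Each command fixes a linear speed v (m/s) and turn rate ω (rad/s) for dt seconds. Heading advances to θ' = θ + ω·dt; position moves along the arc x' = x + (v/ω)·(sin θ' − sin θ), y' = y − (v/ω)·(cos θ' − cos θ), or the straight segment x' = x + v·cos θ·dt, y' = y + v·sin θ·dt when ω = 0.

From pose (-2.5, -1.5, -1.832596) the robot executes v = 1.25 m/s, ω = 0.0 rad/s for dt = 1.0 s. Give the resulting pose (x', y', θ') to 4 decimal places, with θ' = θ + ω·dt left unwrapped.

(-2.8235, -2.7074, -1.8326)

θ' = -1.8326 + 0.0·1.0 = -1.8326
ω = 0 → straight: x' = -2.5 + 1.25·cos(-1.8326)·1.0 = -2.8235
y' = -1.5 + 1.25·sin(-1.8326)·1.0 = -2.7074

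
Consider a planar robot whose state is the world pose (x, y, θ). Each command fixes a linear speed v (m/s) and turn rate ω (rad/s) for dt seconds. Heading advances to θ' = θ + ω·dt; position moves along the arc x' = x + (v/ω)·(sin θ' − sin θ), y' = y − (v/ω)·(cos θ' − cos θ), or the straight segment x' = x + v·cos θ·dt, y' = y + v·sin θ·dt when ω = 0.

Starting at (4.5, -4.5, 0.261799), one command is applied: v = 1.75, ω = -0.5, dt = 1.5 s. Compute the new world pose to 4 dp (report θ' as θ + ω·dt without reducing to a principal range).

(7.0475, -4.7896, -0.4882)

θ' = 0.2618 + -0.5·1.5 = -0.4882
R = v/ω = 1.75/-0.5 = -3.5000
x' = 4.5 + -3.5000·(sin -0.4882 − sin 0.2618) = 7.0475
y' = -4.5 − -3.5000·(cos -0.4882 − cos 0.2618) = -4.7896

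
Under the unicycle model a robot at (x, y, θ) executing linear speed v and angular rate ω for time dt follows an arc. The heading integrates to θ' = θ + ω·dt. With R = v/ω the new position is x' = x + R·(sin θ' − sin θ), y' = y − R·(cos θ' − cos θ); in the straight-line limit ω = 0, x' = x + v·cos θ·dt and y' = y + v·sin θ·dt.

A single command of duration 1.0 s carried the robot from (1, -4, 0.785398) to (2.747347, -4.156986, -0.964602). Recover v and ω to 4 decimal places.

Δθ = -0.964602 − 0.785398 = -1.750000
ω = Δθ/dt = -1.750000/1.0 = -1.7500
R = Δx/(sin θ' − sin θ) = -1.1429
v = R·ω = -1.1429·-1.7500 = 2.0000

v = 2.0000, ω = -1.7500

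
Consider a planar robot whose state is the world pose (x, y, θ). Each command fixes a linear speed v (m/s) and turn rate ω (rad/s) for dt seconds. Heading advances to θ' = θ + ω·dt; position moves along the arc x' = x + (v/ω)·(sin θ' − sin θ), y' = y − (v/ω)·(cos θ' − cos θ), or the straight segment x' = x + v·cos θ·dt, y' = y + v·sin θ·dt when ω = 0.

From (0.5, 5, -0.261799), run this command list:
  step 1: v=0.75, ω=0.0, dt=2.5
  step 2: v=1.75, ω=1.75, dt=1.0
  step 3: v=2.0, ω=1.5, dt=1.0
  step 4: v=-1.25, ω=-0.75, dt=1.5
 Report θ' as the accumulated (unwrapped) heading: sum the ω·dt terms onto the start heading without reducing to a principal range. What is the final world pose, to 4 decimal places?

step 1: θ'=-0.2618 (straight) → pose (2.3111, 4.5147, -0.2618)
step 2: θ'=1.4882 (R=1.0000) → pose (3.5665, 5.3981, 1.4882)
step 3: θ'=2.9882 (R=1.3333) → pose (2.4415, 6.8258, 2.9882)
step 4: θ'=1.8632 (R=1.6667) → pose (3.7827, 5.6591, 1.8632)

(3.7827, 5.6591, 1.8632)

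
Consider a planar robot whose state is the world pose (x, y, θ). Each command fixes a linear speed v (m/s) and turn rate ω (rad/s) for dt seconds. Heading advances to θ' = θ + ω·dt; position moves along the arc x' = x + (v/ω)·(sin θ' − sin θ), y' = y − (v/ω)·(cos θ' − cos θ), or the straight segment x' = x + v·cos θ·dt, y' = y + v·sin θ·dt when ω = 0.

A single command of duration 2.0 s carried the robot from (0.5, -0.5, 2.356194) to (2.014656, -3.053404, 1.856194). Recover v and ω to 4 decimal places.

v = -1.5000, ω = -0.2500

Δθ = 1.856194 − 2.356194 = -0.500000
ω = Δθ/dt = -0.500000/2.0 = -0.2500
R = −Δy/(cos θ' − cos θ) = 6.0000
v = R·ω = 6.0000·-0.2500 = -1.5000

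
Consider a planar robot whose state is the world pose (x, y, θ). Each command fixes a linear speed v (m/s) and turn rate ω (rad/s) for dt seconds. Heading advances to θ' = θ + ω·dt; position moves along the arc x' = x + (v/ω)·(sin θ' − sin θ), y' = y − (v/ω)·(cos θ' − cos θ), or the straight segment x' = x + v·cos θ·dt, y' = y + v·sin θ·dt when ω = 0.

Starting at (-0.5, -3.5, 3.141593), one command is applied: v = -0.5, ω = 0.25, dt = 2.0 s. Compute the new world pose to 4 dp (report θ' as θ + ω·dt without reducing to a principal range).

(0.4589, -3.2552, 3.6416)

θ' = 3.1416 + 0.25·2.0 = 3.6416
R = v/ω = -0.5/0.25 = -2.0000
x' = -0.5 + -2.0000·(sin 3.6416 − sin 3.1416) = 0.4589
y' = -3.5 − -2.0000·(cos 3.6416 − cos 3.1416) = -3.2552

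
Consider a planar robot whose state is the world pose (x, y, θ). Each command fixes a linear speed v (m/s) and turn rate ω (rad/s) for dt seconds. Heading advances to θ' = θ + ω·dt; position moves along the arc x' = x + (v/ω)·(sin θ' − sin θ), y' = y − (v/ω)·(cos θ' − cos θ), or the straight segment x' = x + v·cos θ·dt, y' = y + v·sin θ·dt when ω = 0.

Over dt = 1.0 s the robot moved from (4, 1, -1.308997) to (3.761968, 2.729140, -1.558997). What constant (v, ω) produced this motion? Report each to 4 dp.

Δθ = -1.558997 − -1.308997 = -0.250000
ω = Δθ/dt = -0.250000/1.0 = -0.2500
R = −Δy/(cos θ' − cos θ) = 7.0000
v = R·ω = 7.0000·-0.2500 = -1.7500

v = -1.7500, ω = -0.2500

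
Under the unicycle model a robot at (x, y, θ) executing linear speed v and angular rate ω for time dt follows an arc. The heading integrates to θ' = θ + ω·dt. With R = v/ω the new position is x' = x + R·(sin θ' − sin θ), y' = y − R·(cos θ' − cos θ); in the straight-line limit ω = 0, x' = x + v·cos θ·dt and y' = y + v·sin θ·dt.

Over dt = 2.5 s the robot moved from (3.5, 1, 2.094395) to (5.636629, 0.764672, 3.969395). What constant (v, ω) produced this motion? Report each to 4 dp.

v = -1.0000, ω = 0.7500

Δθ = 3.969395 − 2.094395 = 1.875000
ω = Δθ/dt = 1.875000/2.5 = 0.7500
R = Δx/(sin θ' − sin θ) = -1.3333
v = R·ω = -1.3333·0.7500 = -1.0000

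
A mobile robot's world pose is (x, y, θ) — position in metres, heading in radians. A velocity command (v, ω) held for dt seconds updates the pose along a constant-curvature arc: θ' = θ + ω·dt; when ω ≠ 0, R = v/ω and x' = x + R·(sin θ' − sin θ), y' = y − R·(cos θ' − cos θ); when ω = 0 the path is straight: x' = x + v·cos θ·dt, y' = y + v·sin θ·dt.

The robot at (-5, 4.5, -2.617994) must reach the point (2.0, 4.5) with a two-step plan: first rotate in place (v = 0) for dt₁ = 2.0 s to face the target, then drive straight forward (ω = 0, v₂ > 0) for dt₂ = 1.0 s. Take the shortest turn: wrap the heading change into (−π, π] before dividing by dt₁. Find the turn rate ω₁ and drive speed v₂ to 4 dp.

ω₁ = 1.3090, v₂ = 7.0000

heading to target = atan2(4.5−4.5, 2−-5) = 0.0000
Δθ = wrap(0.0000 − -2.6180) = 2.6180; ω₁ = Δθ/dt₁ = 1.3090
distance = √((2−-5)² + (4.5−4.5)²) = 7.0000; v₂ = distance/dt₂ = 7.0000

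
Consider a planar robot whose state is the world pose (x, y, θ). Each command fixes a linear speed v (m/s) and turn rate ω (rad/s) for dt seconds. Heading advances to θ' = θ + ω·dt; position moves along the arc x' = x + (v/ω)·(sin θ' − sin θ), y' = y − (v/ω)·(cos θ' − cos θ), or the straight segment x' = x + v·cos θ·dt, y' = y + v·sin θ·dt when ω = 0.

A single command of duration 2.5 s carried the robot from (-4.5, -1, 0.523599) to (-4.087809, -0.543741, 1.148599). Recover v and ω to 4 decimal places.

Δθ = 1.148599 − 0.523599 = 0.625000
ω = Δθ/dt = 0.625000/2.5 = 0.2500
R = −Δy/(cos θ' − cos θ) = 1.0000
v = R·ω = 1.0000·0.2500 = 0.2500

v = 0.2500, ω = 0.2500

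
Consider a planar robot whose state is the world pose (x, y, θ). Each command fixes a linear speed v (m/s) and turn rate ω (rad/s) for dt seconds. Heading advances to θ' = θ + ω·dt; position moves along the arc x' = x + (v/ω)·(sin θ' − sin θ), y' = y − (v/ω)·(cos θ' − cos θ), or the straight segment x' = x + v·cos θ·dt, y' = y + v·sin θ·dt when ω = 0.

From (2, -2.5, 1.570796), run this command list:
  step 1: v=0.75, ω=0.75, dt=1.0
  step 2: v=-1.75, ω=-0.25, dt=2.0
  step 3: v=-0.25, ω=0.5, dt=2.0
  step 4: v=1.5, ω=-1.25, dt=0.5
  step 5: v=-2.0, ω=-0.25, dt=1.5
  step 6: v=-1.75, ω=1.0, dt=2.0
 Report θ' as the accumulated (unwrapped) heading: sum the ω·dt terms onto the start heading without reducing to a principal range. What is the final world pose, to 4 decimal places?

(7.1828, -8.4023, 3.8208)

step 1: θ'=2.3208 (R=1.0000) → pose (1.7317, -1.8184, 2.3208)
step 2: θ'=1.8208 (R=7.0000) → pose (3.3923, -4.8580, 1.8208)
step 3: θ'=2.8208 (R=-0.5000) → pose (3.7190, -5.2088, 2.8208)
step 4: θ'=2.1958 (R=-1.2000) → pose (3.1243, -4.7721, 2.1958)
step 5: θ'=1.8208 (R=8.0000) → pose (4.3879, -7.4737, 1.8208)
step 6: θ'=3.8208 (R=-1.7500) → pose (7.1828, -8.4023, 3.8208)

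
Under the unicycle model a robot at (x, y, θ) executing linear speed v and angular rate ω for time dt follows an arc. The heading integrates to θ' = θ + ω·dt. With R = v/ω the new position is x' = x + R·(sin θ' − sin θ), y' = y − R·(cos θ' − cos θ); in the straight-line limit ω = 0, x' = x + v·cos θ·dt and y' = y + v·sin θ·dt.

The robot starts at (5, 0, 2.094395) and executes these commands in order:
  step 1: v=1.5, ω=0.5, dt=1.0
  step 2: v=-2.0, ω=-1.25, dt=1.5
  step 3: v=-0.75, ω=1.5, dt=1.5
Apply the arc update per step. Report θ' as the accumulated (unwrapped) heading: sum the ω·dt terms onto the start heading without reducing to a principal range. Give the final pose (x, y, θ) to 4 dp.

(4.4284, -2.3767, 2.9694)

step 1: θ'=2.5944 (R=3.0000) → pose (3.9628, 1.0620, 2.5944)
step 2: θ'=0.7194 (R=1.6000) → pose (4.1846, -1.5079, 0.7194)
step 3: θ'=2.9694 (R=-0.5000) → pose (4.4284, -2.3767, 2.9694)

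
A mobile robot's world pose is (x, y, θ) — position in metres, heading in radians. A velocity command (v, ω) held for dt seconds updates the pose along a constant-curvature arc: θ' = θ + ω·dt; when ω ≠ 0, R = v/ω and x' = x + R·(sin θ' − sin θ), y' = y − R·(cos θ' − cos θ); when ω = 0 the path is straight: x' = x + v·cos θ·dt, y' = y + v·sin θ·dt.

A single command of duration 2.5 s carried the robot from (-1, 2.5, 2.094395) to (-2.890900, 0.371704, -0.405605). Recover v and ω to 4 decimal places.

v = -1.5000, ω = -1.0000

Δθ = -0.405605 − 2.094395 = -2.500000
ω = Δθ/dt = -2.500000/2.5 = -1.0000
R = −Δy/(cos θ' − cos θ) = 1.5000
v = R·ω = 1.5000·-1.0000 = -1.5000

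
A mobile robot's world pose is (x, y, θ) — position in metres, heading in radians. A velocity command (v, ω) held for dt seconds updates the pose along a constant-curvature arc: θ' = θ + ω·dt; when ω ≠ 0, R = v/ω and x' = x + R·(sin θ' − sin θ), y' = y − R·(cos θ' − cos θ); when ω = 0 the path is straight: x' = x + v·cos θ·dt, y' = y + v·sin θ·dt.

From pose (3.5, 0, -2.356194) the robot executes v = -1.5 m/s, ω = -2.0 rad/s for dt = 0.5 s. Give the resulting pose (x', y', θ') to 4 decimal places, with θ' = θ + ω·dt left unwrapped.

(4.1900, 0.2025, -3.3562)

θ' = -2.3562 + -2.0·0.5 = -3.3562
R = v/ω = -1.5/-2.0 = 0.7500
x' = 3.5 + 0.7500·(sin -3.3562 − sin -2.3562) = 4.1900
y' = 0 − 0.7500·(cos -3.3562 − cos -2.3562) = 0.2025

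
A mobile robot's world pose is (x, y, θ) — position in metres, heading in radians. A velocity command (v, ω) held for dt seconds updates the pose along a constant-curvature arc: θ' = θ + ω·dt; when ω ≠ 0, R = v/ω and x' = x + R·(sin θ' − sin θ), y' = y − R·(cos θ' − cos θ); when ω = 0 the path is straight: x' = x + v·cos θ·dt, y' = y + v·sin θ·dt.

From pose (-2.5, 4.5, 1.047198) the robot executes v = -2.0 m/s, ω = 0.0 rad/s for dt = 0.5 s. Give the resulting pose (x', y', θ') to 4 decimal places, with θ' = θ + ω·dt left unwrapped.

θ' = 1.0472 + 0.0·0.5 = 1.0472
ω = 0 → straight: x' = -2.5 + -2.0·cos(1.0472)·0.5 = -3.0000
y' = 4.5 + -2.0·sin(1.0472)·0.5 = 3.6340

(-3.0000, 3.6340, 1.0472)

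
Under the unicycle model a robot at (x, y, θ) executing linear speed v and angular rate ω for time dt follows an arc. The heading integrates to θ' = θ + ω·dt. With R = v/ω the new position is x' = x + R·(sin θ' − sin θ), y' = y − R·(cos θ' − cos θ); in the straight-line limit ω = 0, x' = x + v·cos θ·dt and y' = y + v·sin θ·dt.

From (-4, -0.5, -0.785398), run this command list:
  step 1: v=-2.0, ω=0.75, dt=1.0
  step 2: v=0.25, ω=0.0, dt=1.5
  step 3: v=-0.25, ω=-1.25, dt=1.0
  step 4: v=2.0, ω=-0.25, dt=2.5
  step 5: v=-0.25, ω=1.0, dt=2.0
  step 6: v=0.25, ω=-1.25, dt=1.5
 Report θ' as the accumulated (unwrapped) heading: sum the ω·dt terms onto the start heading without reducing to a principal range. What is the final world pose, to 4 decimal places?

step 1: θ'=-0.0354 (R=-2.6667) → pose (-5.7912, 0.2794, -0.0354)
step 2: θ'=-0.0354 (straight) → pose (-5.4165, 0.2661, -0.0354)
step 3: θ'=-1.2854 (R=0.2000) → pose (-5.6013, 0.4097, -1.2854)
step 4: θ'=-1.9104 (R=-8.0000) → pose (-5.7346, -4.5075, -1.9104)
step 5: θ'=0.0896 (R=-0.2500) → pose (-5.9927, -4.1753, 0.0896)
step 6: θ'=-1.7854 (R=-0.2000) → pose (-5.7794, -4.4171, -1.7854)

(-5.7794, -4.4171, -1.7854)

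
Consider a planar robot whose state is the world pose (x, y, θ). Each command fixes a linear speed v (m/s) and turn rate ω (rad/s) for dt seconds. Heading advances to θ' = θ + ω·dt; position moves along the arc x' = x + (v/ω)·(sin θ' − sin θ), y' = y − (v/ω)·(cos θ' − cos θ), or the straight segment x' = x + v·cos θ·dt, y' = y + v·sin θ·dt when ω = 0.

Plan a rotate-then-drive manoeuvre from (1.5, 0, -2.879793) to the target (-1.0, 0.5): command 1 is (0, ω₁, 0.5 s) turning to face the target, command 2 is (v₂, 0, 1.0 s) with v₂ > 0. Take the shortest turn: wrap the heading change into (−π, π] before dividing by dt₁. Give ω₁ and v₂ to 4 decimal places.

ω₁ = -0.9184, v₂ = 2.5495

heading to target = atan2(0.5−0, -1−1.5) = 2.9442
Δθ = wrap(2.9442 − -2.8798) = -0.4592; ω₁ = Δθ/dt₁ = -0.9184
distance = √((-1−1.5)² + (0.5−0)²) = 2.5495; v₂ = distance/dt₂ = 2.5495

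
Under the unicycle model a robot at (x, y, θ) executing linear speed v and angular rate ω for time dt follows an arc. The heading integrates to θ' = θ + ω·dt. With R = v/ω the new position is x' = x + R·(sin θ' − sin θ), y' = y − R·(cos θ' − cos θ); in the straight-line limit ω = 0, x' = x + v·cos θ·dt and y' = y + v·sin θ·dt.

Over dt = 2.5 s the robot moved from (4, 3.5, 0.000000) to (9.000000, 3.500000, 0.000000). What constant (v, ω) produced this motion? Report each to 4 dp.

Δθ = 0.000000 − 0.000000 = 0.000000
ω = Δθ/dt = 0.000000/2.5 = 0.0000
ω = 0 → v = (Δx·cos θ + Δy·sin θ)/dt = 2.0000

v = 2.0000, ω = 0.0000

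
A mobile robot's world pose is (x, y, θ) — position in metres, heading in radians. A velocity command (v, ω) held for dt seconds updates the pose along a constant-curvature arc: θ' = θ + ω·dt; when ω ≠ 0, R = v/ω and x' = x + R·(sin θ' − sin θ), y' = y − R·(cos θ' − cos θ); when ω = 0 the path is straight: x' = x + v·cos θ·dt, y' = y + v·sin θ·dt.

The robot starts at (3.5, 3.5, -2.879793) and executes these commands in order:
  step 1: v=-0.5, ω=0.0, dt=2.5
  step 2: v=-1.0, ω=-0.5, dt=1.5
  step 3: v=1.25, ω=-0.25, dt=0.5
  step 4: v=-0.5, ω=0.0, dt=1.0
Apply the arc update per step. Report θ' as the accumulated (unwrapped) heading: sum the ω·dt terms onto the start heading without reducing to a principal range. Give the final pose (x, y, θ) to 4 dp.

step 1: θ'=-2.8798 (straight) → pose (4.7074, 3.8235, -2.8798)
step 2: θ'=-3.6298 (R=2.0000) → pose (6.1631, 3.6580, -3.6298)
step 3: θ'=-3.7548 (R=-5.0000) → pose (5.6309, 3.9849, -3.7548)
step 4: θ'=-3.7548 (straight) → pose (6.0398, 3.6971, -3.7548)

(6.0398, 3.6971, -3.7548)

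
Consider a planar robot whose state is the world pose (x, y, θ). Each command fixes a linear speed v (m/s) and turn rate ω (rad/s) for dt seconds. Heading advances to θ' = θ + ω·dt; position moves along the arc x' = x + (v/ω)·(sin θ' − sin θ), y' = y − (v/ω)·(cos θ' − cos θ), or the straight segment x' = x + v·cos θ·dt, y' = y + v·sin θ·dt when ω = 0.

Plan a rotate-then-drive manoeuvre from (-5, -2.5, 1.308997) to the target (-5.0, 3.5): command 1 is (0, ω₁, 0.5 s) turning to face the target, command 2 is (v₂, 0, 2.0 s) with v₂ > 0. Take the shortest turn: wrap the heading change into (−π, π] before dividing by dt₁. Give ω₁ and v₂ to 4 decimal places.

ω₁ = 0.5236, v₂ = 3.0000

heading to target = atan2(3.5−-2.5, -5−-5) = 1.5708
Δθ = wrap(1.5708 − 1.3090) = 0.2618; ω₁ = Δθ/dt₁ = 0.5236
distance = √((-5−-5)² + (3.5−-2.5)²) = 6.0000; v₂ = distance/dt₂ = 3.0000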